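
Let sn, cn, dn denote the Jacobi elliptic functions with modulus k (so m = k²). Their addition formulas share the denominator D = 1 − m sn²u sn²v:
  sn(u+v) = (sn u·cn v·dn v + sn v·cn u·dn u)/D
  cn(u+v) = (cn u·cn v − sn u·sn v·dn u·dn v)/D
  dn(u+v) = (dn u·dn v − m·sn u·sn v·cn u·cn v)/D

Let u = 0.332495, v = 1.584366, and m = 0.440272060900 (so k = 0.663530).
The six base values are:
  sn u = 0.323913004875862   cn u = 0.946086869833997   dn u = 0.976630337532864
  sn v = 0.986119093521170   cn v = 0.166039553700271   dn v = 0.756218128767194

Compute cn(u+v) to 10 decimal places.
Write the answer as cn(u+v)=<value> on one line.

cn(u+v)=-0.0825229220

m = k² = 0.4402720609
D = 1 − m·sn²u·sn²v = 0.9550803222358727
cn(u+v) = (cn u·cn v − sn u·sn v·dn u·dn v)/D = -0.07881601890289316/0.9550803222358727 = -0.08252292196574882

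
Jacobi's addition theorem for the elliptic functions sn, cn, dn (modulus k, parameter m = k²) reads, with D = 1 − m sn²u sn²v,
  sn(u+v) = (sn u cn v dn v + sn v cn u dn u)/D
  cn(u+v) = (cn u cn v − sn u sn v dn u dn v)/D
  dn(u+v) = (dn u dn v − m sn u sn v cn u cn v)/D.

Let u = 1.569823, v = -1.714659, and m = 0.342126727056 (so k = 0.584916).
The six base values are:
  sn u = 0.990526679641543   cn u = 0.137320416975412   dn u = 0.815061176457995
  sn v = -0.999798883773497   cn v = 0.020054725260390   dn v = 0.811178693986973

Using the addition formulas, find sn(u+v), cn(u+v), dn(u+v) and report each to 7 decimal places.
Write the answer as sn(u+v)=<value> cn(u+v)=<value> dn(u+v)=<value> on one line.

m = k² = 0.342126727056
D = 1 − m·sn²u·sn²v = 0.6644597272825227
sn(u+v) = (sn u·cn v·dn v + sn v·cn u·dn u)/D = -0.09578817657746021/0.6644597272825227 = -0.1441594917561225
cn(u+v) = (cn u·cn v − sn u·sn v·dn u·dn v)/D = 0.6575190905276665/0.6644597272825227 = 0.9895544658767482
dn(u+v) = (dn u·dn v − m·sn u·sn v·cn u·cn v)/D = 0.6620933380121688/0.6644597272825227 = 0.9964386264912821

sn(u+v)=-0.1441595 cn(u+v)=0.9895545 dn(u+v)=0.9964386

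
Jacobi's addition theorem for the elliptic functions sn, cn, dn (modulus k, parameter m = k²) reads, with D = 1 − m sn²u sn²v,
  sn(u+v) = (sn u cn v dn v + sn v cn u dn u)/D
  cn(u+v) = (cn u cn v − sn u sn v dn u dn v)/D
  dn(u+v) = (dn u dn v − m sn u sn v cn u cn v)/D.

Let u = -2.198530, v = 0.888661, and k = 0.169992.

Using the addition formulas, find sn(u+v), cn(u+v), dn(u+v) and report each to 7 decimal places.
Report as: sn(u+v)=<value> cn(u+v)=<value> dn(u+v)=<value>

sn u = -0.8206431172824846, cn u = -0.5714410503778025, dn u = 0.9902216815517046
sn v = 0.7744072869351122, cn v = 0.6326874061823886, dn v = 0.9912971850523001
m = k² = 0.028897280064
D = 1 − m·sn²u·sn²v = 0.988329096136386
sn(u+v) = (sn u·cn v·dn v + sn v·cn u·dn u)/D = -0.9528929044570336/0.988329096136386 = -0.9641453521727926
cn(u+v) = (cn u·cn v − sn u·sn v·dn u·dn v)/D = 0.2622775531859412/0.988329096136386 = 0.2653747159840246
dn(u+v) = (dn u·dn v − m·sn u·sn v·cn u·cn v)/D = 0.9749643740876439/0.988329096136386 = 0.9864774576596116

sn(u+v)=-0.9641454 cn(u+v)=0.2653747 dn(u+v)=0.9864775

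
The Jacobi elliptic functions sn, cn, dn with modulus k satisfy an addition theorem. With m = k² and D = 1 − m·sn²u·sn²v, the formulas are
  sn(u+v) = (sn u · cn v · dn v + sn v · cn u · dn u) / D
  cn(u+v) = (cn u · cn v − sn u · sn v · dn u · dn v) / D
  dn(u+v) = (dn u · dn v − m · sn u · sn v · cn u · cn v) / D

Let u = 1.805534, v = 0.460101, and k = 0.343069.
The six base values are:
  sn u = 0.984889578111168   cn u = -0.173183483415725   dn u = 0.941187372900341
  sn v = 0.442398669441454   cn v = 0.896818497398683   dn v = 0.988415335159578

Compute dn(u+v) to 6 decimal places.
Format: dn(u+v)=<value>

m = k² = 0.117696338761
D = 1 − m·sn²u·sn²v = 0.9776557562078327
dn(u+v) = (dn u·dn v − m·sn u·sn v·cn u·cn v)/D = 0.9382488410757562/0.9776557562078327 = 0.9596924429873665

dn(u+v)=0.959692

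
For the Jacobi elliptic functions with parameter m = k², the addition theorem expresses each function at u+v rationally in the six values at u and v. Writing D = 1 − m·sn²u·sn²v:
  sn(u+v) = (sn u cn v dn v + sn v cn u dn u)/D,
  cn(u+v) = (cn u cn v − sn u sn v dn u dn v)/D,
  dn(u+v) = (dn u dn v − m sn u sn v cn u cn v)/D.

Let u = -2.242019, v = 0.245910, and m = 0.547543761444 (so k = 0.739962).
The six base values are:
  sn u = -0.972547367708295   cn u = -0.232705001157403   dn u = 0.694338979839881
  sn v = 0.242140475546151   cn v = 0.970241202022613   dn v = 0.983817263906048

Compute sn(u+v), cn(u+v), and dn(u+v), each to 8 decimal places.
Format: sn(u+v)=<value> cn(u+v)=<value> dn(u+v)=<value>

sn(u+v)=-0.99775654 cn(u+v)=-0.06694688 dn(u+v)=0.67447036

m = k² = 0.547543761444
D = 1 − m·sn²u·sn²v = 0.9696348701548541
sn(u+v) = (sn u·cn v·dn v + sn v·cn u·dn u)/D = -0.9674595343981799/0.9696348701548541 = -0.9977565413294937
cn(u+v) = (cn u·cn v − sn u·sn v·dn u·dn v)/D = -0.06491402562064466/0.9696348701548541 = -0.06694687620947219
dn(u+v) = (dn u·dn v − m·sn u·sn v·cn u·cn v)/D = 0.6539899797905334/0.9696348701548541 = 0.6744703598438955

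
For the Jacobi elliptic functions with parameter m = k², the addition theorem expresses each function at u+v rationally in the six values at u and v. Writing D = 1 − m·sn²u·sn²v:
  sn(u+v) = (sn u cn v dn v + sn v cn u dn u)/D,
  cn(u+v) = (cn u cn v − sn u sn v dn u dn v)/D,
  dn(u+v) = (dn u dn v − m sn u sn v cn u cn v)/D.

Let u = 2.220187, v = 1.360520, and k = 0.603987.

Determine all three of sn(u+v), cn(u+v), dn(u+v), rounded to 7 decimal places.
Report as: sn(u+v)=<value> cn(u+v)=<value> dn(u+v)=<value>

sn u = 0.929975204032337, cn u = -0.3676222516184421, dn u = 0.8273457852622107
sn v = 0.9503634641062768, cn v = 0.3111419066791188, dn v = 0.8188502671851802
m = k² = 0.364800296169
D = 1 − m·sn²u·sn²v = 0.7150442766591457
sn(u+v) = (sn u·cn v·dn v + sn v·cn u·dn u)/D = -0.05211592069786777/0.7150442766591457 = -0.07288488615189754
cn(u+v) = (cn u·cn v − sn u·sn v·dn u·dn v)/D = -0.7131425161865015/0.7150442766591457 = -0.9973403598424286
dn(u+v) = (dn u·dn v − m·sn u·sn v·cn u·cn v)/D = 0.7143511004667141/0.7150442766591457 = 0.9990305828393308

sn(u+v)=-0.0728849 cn(u+v)=-0.9973404 dn(u+v)=0.9990306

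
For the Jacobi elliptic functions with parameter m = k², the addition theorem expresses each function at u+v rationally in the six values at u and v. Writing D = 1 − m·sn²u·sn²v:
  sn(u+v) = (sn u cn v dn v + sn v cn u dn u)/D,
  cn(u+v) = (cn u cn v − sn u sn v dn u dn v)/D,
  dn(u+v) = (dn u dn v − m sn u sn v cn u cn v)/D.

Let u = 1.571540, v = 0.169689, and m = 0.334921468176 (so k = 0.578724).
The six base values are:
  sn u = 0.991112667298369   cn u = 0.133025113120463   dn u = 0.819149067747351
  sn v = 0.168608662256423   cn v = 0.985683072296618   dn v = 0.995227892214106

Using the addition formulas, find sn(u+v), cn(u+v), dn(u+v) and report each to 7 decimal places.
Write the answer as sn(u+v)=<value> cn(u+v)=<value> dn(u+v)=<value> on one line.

sn(u+v)=0.9999867 cn(u+v)=-0.0051626 dn(u+v)=0.8155289

m = k² = 0.334921468176
D = 1 − m·sn²u·sn²v = 0.9906470458484574
sn(u+v) = (sn u·cn v·dn v + sn v·cn u·dn u)/D = 0.9906338442460623/0.9906470458484574 = 0.9999866737578733
cn(u+v) = (cn u·cn v − sn u·sn v·dn u·dn v)/D = -0.005114301765059363/0.9906470458484574 = -0.005162587206505146
dn(u+v) = (dn u·dn v − m·sn u·sn v·cn u·cn v)/D = 0.807901339026839/0.9906470458484574 = 0.8155289438479044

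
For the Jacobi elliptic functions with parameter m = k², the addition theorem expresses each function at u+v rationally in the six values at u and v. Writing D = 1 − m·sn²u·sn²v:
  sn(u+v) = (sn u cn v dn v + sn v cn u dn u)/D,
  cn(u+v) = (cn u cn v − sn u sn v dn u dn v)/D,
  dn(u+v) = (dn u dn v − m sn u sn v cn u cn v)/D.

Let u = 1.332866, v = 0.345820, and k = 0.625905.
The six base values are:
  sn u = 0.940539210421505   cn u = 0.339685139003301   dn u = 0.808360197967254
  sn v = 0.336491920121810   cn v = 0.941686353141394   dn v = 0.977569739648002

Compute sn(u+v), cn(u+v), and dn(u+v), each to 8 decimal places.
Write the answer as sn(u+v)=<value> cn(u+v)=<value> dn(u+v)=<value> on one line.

m = k² = 0.391757069025
D = 1 − m·sn²u·sn²v = 0.9607608190265374
sn(u+v) = (sn u·cn v·dn v + sn v·cn u·dn u)/D = 0.9582232410964585/0.9607608190265374 = 0.9973587828730881
cn(u+v) = (cn u·cn v − sn u·sn v·dn u·dn v)/D = 0.06978231580523208/0.9607608190265374 = 0.07263234972044026
dn(u+v) = (dn u·dn v − m·sn u·sn v·cn u·cn v)/D = 0.750568605077577/0.9607608190265374 = 0.7812231621165282

sn(u+v)=0.99735878 cn(u+v)=0.07263235 dn(u+v)=0.78122316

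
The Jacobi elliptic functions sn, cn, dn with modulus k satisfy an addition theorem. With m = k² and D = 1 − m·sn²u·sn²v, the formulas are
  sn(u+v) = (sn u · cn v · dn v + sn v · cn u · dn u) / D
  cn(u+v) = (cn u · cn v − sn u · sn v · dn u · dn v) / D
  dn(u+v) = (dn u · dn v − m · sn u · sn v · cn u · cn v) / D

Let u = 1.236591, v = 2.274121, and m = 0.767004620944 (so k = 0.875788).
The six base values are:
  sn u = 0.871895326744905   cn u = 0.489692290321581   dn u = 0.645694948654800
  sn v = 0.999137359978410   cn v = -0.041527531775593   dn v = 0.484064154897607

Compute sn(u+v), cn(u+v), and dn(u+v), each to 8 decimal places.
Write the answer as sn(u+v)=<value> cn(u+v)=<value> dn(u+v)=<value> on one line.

m = k² = 0.767004620944
D = 1 − m·sn²u·sn²v = 0.417927505716522
sn(u+v) = (sn u·cn v·dn v + sn v·cn u·dn u)/D = 0.2983922477538752/0.417927505716522 = 0.7139808786748606
cn(u+v) = (cn u·cn v − sn u·sn v·dn u·dn v)/D = -0.2926182949079286/0.417927505716522 = -0.7001651982830009
dn(u+v) = (dn u·dn v − m·sn u·sn v·cn u·cn v)/D = 0.3261455098350857/0.417927505716522 = 0.7803877595371969

sn(u+v)=0.71398088 cn(u+v)=-0.70016520 dn(u+v)=0.78038776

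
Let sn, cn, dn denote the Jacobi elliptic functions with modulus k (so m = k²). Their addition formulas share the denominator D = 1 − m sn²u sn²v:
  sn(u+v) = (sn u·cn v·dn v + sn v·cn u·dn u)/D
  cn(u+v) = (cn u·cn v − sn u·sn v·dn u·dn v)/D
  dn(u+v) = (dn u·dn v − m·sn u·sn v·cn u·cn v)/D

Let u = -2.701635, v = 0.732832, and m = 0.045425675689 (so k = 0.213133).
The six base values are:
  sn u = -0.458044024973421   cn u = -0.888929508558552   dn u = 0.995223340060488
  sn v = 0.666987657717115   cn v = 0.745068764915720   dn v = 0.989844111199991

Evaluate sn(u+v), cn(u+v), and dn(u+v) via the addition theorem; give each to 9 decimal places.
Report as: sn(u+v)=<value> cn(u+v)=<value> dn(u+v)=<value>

sn(u+v)=-0.931832094 cn(u+v)=-0.362889719 dn(u+v)=0.980079784

m = k² = 0.045425675689
D = 1 − m·sn²u·sn²v = 0.9957601407879163
sn(u+v) = (sn u·cn v·dn v + sn v·cn u·dn u)/D = -0.927881257339983/0.9957601407879163 = -0.9318320942288144
cn(u+v) = (cn u·cn v − sn u·sn v·dn u·dn v)/D = -0.3613511176946088/0.9957601407879163 = -0.3628897190127354
dn(u+v) = (dn u·dn v − m·sn u·sn v·cn u·cn v)/D = 0.975924384083628/0.9957601407879163 = 0.9800797843860342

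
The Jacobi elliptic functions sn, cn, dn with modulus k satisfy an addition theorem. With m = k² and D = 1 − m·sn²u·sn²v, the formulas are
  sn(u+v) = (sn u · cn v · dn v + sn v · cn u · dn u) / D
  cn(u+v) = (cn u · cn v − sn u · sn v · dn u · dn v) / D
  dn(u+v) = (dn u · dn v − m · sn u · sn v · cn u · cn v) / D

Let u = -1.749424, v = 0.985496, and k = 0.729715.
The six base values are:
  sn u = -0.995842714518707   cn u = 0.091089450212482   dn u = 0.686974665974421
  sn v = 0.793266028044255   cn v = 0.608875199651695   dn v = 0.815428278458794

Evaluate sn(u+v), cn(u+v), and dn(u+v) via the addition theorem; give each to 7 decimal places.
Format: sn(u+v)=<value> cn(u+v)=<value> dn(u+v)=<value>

m = k² = 0.532483981225
D = 1 − m·sn²u·sn²v = 0.6677035053604251
sn(u+v) = (sn u·cn v·dn v + sn v·cn u·dn u)/D = -0.4447904586145609/0.6677035053604251 = -0.6661496533172516
cn(u+v) = (cn u·cn v − sn u·sn v·dn u·dn v)/D = 0.4979853602226153/0.6677035053604251 = 0.7458181007359003
dn(u+v) = (dn u·dn v − m·sn u·sn v·cn u·cn v)/D = 0.5835084500006428/0.6677035053604251 = 0.8739035295099522

sn(u+v)=-0.6661497 cn(u+v)=0.7458181 dn(u+v)=0.8739035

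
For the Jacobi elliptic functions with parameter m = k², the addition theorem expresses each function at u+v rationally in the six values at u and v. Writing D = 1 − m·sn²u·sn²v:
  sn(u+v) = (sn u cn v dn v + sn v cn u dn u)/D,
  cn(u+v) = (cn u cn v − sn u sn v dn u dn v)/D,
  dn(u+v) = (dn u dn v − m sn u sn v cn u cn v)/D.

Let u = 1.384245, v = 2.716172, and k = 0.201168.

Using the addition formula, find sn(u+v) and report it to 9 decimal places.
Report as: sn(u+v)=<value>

sn(u+v)=-0.796682501

sn u = 0.9803192766999262, cn u = 0.197418630657123, dn u = 0.980361495715491
sn v = 0.4415524297794127, cn v = -0.897235449453429, dn v = 0.9960471388361715
m = k² = 0.040468564224
D = 1 − m·sn²u·sn²v = 0.9924174123457558
sn(u+v) = (sn u·cn v·dn v + sn v·cn u·dn u)/D = -0.7906415859009429/0.9924174123457558 = -0.7966825007958298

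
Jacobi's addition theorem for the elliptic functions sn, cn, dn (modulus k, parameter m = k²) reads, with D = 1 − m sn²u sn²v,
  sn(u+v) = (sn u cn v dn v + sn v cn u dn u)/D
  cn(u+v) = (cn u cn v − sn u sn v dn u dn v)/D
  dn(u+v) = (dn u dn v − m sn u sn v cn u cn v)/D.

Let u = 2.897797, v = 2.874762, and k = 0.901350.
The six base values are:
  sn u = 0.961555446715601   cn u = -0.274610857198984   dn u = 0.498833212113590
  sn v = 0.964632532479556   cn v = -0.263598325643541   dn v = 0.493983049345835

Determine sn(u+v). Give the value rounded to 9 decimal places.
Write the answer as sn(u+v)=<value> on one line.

m = k² = 0.8124318225
D = 1 − m·sn²u·sn²v = 0.301028610053588
sn(u+v) = (sn u·cn v·dn v + sn v·cn u·dn u)/D = -0.2573473229361905/0.301028610053588 = -0.854893237192234

sn(u+v)=-0.854893237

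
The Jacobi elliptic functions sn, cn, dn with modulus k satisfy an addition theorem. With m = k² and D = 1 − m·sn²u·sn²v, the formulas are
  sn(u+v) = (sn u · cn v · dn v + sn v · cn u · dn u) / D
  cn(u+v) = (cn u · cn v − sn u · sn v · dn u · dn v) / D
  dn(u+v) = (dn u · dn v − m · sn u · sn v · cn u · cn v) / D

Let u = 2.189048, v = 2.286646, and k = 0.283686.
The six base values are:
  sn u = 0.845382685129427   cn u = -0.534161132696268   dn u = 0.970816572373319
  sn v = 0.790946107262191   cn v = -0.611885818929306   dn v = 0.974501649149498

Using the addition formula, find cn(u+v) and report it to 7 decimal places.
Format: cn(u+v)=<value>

m = k² = 0.080477746596
D = 1 − m·sn²u·sn²v = 0.9640187463874908
cn(u+v) = (cn u·cn v − sn u·sn v·dn u·dn v)/D = -0.3057409970523559/0.9640187463874908 = -0.3171525431409631

cn(u+v)=-0.3171525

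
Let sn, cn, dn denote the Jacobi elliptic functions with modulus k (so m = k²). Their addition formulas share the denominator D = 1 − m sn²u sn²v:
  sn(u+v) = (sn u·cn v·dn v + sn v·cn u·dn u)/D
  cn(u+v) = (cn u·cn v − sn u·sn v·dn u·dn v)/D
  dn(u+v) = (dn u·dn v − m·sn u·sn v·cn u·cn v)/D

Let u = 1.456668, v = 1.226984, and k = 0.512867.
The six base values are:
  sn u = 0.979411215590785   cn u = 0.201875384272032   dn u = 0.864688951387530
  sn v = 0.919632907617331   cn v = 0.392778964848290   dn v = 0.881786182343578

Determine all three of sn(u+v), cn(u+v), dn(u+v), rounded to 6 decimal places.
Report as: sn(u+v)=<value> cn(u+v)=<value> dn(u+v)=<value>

m = k² = 0.263032559689
D = 1 − m·sn²u·sn²v = 0.7866126529390298
sn(u+v) = (sn u·cn v·dn v + sn v·cn u·dn u)/D = 0.4997467806474951/0.7866126529390298 = 0.6353149530207599
cn(u+v) = (cn u·cn v − sn u·sn v·dn u·dn v)/D = -0.6074640902936099/0.7866126529390298 = -0.7722531388529474
dn(u+v) = (dn u·dn v − m·sn u·sn v·cn u·cn v)/D = 0.7436853594836477/0.7866126529390298 = 0.945427659604772

sn(u+v)=0.635315 cn(u+v)=-0.772253 dn(u+v)=0.945428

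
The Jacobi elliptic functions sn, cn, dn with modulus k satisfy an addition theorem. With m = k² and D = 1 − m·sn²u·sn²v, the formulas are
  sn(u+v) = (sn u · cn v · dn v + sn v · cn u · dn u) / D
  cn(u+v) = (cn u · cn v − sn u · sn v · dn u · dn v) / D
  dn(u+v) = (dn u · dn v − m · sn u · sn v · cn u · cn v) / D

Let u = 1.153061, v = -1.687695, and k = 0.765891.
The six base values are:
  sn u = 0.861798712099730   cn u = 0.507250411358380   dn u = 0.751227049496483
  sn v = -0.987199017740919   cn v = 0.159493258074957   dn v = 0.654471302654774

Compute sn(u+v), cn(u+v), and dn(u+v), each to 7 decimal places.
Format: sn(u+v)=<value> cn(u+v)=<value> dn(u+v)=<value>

m = k² = 0.586589023881
D = 1 − m·sn²u·sn²v = 0.5754243893587389
sn(u+v) = (sn u·cn v·dn v + sn v·cn u·dn u)/D = -0.286224494381289/0.5754243893587389 = -0.4974146033334833
cn(u+v) = (cn u·cn v − sn u·sn v·dn u·dn v)/D = 0.4991881075156469/0.5754243893587389 = 0.8675129465262138
dn(u+v) = (dn u·dn v − m·sn u·sn v·cn u·cn v)/D = 0.532031237946684/0.5754243893587389 = 0.9245893079707433

sn(u+v)=-0.4974146 cn(u+v)=0.8675129 dn(u+v)=0.9245893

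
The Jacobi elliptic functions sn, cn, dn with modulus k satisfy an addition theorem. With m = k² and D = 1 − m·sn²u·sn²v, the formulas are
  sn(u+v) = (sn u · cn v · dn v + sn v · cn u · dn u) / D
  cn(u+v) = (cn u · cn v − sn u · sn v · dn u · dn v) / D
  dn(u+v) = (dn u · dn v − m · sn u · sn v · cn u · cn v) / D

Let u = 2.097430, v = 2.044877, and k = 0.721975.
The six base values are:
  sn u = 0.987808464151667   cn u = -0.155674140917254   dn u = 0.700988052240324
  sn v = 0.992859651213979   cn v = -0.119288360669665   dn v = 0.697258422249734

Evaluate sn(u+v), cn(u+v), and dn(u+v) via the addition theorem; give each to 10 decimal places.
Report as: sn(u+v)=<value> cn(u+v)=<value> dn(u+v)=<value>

m = k² = 0.521247900625
D = 1 − m·sn²u·sn²v = 0.4986217055377858
sn(u+v) = (sn u·cn v·dn v + sn v·cn u·dn u)/D = -0.1905073025995318/0.4986217055377858 = -0.3820678090899818
cn(u+v) = (cn u·cn v − sn u·sn v·dn u·dn v)/D = -0.4607934167169283/0.4986217055377858 = -0.924134291787282
dn(u+v) = (dn u·dn v − m·sn u·sn v·cn u·cn v)/D = 0.4792764737778349/0.4986217055377858 = 0.9612025879637827

sn(u+v)=-0.3820678091 cn(u+v)=-0.9241342918 dn(u+v)=0.9612025880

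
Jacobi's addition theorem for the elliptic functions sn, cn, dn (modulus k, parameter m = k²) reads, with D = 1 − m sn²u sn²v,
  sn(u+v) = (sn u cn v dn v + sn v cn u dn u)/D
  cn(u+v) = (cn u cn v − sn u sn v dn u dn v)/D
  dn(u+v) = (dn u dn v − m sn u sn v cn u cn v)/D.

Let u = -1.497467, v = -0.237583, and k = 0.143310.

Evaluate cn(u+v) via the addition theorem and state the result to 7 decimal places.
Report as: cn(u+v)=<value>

cn(u+v)=-0.1538817

sn u = -0.9967495756410579, cn u = 0.08056229551949846, dn u = 0.9897451893081918
sn v = -0.2353100993989599, cn v = 0.9719203450493521, dn v = 0.9994312418240169
m = k² = 0.0205377561
D = 1 − m·sn²u·sn²v = 0.9988701878379456
cn(u+v) = (cn u·cn v − sn u·sn v·dn u·dn v)/D = -0.1537078590711845/0.9988701878379456 = -0.1538817165060107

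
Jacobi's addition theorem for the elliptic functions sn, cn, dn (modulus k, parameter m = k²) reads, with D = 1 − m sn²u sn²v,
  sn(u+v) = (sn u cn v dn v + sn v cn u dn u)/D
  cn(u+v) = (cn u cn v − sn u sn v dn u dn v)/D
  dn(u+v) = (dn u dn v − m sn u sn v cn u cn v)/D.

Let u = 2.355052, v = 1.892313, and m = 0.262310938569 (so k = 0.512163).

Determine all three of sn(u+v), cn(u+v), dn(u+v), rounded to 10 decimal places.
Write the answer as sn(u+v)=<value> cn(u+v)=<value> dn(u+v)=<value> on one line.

sn(u+v)=-0.7435421802 cn(u+v)=-0.6686890356 dn(u+v)=0.9246513359

sn u = 0.8368166924588112, cn u = -0.5474831716338827, dn u = 0.9035007311369866
sn v = 0.9852561916652279, cn v = -0.1710854663182463, dn v = 0.8633463758621433
m = k² = 0.262310938569
D = 1 − m·sn²u·sn²v = 0.8216901164313197
sn(u+v) = (sn u·cn v·dn v + sn v·cn u·dn u)/D = -0.6109612606065832/0.8216901164313197 = -0.743542180183507
cn(u+v) = (cn u·cn v − sn u·sn v·dn u·dn v)/D = -0.549455171491661/0.8216901164313197 = -0.6686890355673235
dn(u+v) = (dn u·dn v − m·sn u·sn v·cn u·cn v)/D = 0.7597768638413385/0.8216901164313197 = 0.9246513358845345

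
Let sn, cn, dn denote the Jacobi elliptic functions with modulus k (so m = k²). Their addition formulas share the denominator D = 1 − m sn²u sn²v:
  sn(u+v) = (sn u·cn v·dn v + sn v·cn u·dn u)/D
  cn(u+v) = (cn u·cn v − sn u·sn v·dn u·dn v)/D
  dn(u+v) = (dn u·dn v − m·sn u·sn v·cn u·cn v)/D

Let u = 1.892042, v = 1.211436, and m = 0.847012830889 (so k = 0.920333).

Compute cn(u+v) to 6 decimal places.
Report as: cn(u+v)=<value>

cn(u+v)=-0.299362

sn u = 0.9806087285255016, cn u = 0.1959758187624155, dn u = 0.4307179885317715
sn v = 0.8548432432450785, cn v = 0.5188863357983477, dn v = 0.6172839457708995
m = k² = 0.847012830889
D = 1 − m·sn²u·sn²v = 0.4048115906453702
cn(u+v) = (cn u·cn v − sn u·sn v·dn u·dn v)/D = -0.1211852475896726/0.4048115906453702 = -0.2993620992829608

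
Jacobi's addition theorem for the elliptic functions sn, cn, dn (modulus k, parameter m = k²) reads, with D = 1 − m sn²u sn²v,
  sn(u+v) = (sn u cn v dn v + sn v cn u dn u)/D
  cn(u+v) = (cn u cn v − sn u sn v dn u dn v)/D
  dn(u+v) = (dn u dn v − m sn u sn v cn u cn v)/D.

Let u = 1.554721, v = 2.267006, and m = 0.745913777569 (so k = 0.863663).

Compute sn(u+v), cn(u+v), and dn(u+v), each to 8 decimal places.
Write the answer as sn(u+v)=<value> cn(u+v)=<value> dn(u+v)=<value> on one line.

sn u = 0.9514816318751844, cn u = 0.3077055478930076, dn u = 0.5698344987751754
sn v = 0.9982330173860878, cn v = -0.0594208969998479, dn v = 0.5066753663553537
m = k² = 0.745913777569
D = 1 − m·sn²u·sn²v = 0.3270956941762021
sn(u+v) = (sn u·cn v·dn v + sn v·cn u·dn u)/D = 0.1463850545724729/0.3270956941762021 = 0.4475297510141396
cn(u+v) = (cn u·cn v − sn u·sn v·dn u·dn v)/D = -0.2925115535263961/0.3270956941762021 = -0.8942690433852791
dn(u+v) = (dn u·dn v − m·sn u·sn v·cn u·cn v)/D = 0.3016748530428145/0.3270956941762021 = 0.9222831679352716

sn(u+v)=0.44752975 cn(u+v)=-0.89426904 dn(u+v)=0.92228317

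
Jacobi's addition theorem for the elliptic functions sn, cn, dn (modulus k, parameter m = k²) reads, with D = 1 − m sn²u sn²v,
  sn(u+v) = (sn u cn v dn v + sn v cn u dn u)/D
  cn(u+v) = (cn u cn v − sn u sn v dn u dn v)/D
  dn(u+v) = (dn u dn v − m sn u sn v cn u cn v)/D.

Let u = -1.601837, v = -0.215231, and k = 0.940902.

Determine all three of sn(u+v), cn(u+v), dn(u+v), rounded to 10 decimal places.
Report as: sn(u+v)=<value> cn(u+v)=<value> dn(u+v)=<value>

sn u = -0.9402996946975165, cn u = 0.3403475931334865, dn u = 0.466104139558838
sn v = -0.2121517493255136, cn v = 0.9772367345009726, dn v = 0.9798746087691519
m = k² = 0.885296573604
D = 1 − m·sn²u·sn²v = 0.9647698406250924
sn(u+v) = (sn u·cn v·dn v + sn v·cn u·dn u)/D = -0.9340574802069371/0.9647698406250924 = -0.9681661271684693
cn(u+v) = (cn u·cn v − sn u·sn v·dn u·dn v)/D = 0.2414901013483441/0.9647698406250924 = 0.2503085100503123
dn(u+v) = (dn u·dn v − m·sn u·sn v·cn u·cn v)/D = 0.3979849340356597/0.9647698406250924 = 0.4125180092464311

sn(u+v)=-0.9681661272 cn(u+v)=0.2503085101 dn(u+v)=0.4125180092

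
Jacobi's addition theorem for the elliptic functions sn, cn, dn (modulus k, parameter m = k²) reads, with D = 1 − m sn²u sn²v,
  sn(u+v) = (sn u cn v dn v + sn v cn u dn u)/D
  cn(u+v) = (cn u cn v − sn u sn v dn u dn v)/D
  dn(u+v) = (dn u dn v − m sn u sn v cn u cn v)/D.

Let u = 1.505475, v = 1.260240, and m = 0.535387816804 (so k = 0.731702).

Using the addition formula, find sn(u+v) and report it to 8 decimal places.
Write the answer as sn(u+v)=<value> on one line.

sn u = 0.9658268181987418, cn u = 0.2591882660308805, dn u = 0.7075159109851169
sn v = 0.9045431653939965, cn v = 0.4263820609957799, dn v = 0.7496309612555133
m = k² = 0.535387816804
D = 1 − m·sn²u·sn²v = 0.5913743749555206
sn(u+v) = (sn u·cn v·dn v + sn v·cn u·dn u)/D = 0.4745814124861277/0.5913743749555206 = 0.8025058788213856

sn(u+v)=0.80250588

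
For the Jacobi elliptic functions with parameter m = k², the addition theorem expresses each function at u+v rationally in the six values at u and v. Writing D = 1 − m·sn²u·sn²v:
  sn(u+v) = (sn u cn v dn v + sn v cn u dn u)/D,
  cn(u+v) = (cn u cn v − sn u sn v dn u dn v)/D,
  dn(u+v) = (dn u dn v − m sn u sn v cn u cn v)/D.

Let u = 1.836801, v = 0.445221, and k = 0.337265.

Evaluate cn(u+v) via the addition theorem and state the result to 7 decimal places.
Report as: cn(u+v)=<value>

cn(u+v)=-0.5886664

sn u = 0.9789328704964178, cn u = -0.2041823573711591, dn u = 0.943925055314686
sn v = 0.4292069187411277, cn v = 0.9032061895850509, dn v = 0.9894673132416095
m = k² = 0.113747680225
D = 1 − m·sn²u·sn²v = 0.9799191635279826
cn(u+v) = (cn u·cn v − sn u·sn v·dn u·dn v)/D = -0.5768455080741474/0.9799191635279826 = -0.5886664222356286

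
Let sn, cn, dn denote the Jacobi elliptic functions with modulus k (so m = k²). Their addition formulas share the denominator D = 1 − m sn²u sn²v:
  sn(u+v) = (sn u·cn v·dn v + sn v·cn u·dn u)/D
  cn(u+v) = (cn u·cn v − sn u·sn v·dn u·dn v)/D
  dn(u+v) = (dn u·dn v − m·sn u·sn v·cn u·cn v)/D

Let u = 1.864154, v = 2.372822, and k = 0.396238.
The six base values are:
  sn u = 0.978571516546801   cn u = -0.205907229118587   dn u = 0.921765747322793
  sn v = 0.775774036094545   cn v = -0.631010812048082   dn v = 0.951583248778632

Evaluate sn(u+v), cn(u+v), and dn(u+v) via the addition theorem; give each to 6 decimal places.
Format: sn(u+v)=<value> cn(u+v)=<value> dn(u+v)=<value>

m = k² = 0.157004552644
D = 1 − m·sn²u·sn²v = 0.9095168174468424
sn(u+v) = (sn u·cn v·dn v + sn v·cn u·dn u)/D = -0.7348329256217908/0.9095168174468424 = -0.8079377000247044
cn(u+v) = (cn u·cn v − sn u·sn v·dn u·dn v)/D = -0.5359490765368969/0.9095168174468424 = -0.5892679126499175
dn(u+v) = (dn u·dn v − m·sn u·sn v·cn u·cn v)/D = 0.8616505165075919/0.9095168174468424 = 0.9473717252709865

sn(u+v)=-0.807938 cn(u+v)=-0.589268 dn(u+v)=0.947372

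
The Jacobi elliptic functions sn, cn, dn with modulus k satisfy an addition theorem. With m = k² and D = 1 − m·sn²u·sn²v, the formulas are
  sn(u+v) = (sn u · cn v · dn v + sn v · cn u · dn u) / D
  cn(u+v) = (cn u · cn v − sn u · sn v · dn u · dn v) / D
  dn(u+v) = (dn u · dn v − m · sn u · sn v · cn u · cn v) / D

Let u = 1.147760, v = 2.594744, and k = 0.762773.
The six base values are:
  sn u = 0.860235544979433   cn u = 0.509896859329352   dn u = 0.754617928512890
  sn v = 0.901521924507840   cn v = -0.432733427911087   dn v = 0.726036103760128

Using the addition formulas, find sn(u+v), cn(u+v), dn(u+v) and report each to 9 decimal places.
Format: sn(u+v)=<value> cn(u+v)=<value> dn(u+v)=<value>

m = k² = 0.581822649529
D = 1 − m·sn²u·sn²v = 0.6500725781834571
sn(u+v) = (sn u·cn v·dn v + sn v·cn u·dn u)/D = 0.07661629995370666/0.6500725781834571 = 0.1178580708138788
cn(u+v) = (cn u·cn v − sn u·sn v·dn u·dn v)/D = -0.6455418650153455/0.6500725781834571 = -0.9930304502602278
dn(u+v) = (dn u·dn v − m·sn u·sn v·cn u·cn v)/D = 0.6474403636983964/0.6500725781834571 = 0.9959508913721356

sn(u+v)=0.117858071 cn(u+v)=-0.993030450 dn(u+v)=0.995950891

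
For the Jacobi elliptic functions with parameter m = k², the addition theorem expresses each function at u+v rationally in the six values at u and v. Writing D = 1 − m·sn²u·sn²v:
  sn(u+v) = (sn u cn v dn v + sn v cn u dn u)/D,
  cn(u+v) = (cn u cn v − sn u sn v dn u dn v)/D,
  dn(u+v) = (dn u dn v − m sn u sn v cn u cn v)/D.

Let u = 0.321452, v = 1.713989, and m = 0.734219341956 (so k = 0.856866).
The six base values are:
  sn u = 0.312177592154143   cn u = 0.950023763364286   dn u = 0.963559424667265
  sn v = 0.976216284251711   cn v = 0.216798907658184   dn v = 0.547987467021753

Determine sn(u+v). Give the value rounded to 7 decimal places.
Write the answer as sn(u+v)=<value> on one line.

m = k² = 0.734219341956
D = 1 − m·sn²u·sn²v = 0.9318098933053506
sn(u+v) = (sn u·cn v·dn v + sn v·cn u·dn u)/D = 0.930720294757206/0.9318098933053506 = 0.998830664327592

sn(u+v)=0.9988307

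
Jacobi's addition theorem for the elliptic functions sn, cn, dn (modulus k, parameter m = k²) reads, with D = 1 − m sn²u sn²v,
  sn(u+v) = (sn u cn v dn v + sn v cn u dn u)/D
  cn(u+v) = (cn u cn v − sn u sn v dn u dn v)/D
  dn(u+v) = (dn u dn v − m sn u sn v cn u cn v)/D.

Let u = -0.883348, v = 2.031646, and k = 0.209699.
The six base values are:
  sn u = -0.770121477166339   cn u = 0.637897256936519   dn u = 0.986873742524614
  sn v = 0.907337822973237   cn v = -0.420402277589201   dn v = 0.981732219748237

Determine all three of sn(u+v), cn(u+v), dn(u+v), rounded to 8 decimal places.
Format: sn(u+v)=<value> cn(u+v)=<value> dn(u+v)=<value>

m = k² = 0.043973670601
D = 1 − m·sn²u·sn²v = 0.9785291509117731
sn(u+v) = (sn u·cn v·dn v + sn v·cn u·dn u)/D = 0.8890374154817277/0.9785291509117731 = 0.9085446403444815
cn(u+v) = (cn u·cn v − sn u·sn v·dn u·dn v)/D = 0.408817530271985/0.9785291509117731 = 0.4177877888370084
dn(u+v) = (dn u·dn v − m·sn u·sn v·cn u·cn v)/D = 0.960605568619656/0.9785291509117731 = 0.981683139152864

sn(u+v)=0.90854464 cn(u+v)=0.41778779 dn(u+v)=0.98168314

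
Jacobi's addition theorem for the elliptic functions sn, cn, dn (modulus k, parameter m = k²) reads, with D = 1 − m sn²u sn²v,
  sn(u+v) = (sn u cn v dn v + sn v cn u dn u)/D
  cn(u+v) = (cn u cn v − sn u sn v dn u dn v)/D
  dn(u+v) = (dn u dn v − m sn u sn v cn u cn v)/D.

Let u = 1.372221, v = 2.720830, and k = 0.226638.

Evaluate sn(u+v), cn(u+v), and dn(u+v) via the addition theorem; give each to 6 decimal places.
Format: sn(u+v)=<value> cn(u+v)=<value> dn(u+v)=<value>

sn u = 0.9772465228325455, cn u = 0.2121066562173358, dn u = 0.9751646420885966
sn v = 0.4452945653670298, cn v = -0.895384135471803, dn v = 0.9948944760255544
m = k² = 0.051364783044
D = 1 − m·sn²u·sn²v = 0.9902732329415187
sn(u+v) = (sn u·cn v·dn v + sn v·cn u·dn u)/D = -0.7784393999873525/0.9902732329415187 = -0.7860854702444772
cn(u+v) = (cn u·cn v − sn u·sn v·dn u·dn v)/D = -0.6121055271991734/0.9902732329415187 = -0.618117815202344
dn(u+v) = (dn u·dn v − m·sn u·sn v·cn u·cn v)/D = 0.9744309448049321/0.9902732329415187 = 0.9840021040561416

sn(u+v)=-0.786085 cn(u+v)=-0.618118 dn(u+v)=0.984002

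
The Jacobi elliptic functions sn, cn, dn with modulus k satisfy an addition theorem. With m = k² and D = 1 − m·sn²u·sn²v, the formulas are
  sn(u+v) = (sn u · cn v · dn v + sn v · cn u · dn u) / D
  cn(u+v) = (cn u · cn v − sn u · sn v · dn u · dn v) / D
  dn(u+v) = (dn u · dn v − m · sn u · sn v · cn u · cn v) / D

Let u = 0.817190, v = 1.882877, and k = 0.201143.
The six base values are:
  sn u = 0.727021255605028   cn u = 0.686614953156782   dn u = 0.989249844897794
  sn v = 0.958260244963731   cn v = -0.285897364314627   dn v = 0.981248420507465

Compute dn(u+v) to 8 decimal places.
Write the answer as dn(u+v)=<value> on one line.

m = k² = 0.040458506449
D = 1 − m·sn²u·sn²v = 0.9803631869587652
dn(u+v) = (dn u·dn v − m·sn u·sn v·cn u·cn v)/D = 0.9762328881108502/0.9803631869587652 = 0.9957869706830508

dn(u+v)=0.99578697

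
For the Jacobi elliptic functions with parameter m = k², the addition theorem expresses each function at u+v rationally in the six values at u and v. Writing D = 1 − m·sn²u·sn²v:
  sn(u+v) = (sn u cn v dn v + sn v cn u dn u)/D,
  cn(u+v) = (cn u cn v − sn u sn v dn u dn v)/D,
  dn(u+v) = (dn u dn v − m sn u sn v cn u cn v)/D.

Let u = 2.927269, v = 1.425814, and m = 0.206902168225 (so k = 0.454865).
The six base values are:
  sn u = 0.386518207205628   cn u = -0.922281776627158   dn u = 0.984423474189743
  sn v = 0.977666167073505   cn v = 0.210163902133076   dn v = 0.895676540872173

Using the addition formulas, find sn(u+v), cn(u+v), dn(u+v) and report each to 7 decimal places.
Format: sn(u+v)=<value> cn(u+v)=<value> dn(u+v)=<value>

m = k² = 0.206902168225
D = 1 − m·sn²u·sn²v = 0.9704548548803724
sn(u+v) = (sn u·cn v·dn v + sn v·cn u·dn u)/D = -0.814880837036794/0.9704548548803724 = -0.8396895877626827
cn(u+v) = (cn u·cn v − sn u·sn v·dn u·dn v)/D = -0.5270216758266197/0.9704548548803724 = -0.5430666590787322
dn(u+v) = (dn u·dn v − m·sn u·sn v·cn u·cn v)/D = 0.8968797118380263/0.9704548548803724 = 0.9241848884857032

sn(u+v)=-0.8396896 cn(u+v)=-0.5430667 dn(u+v)=0.9241849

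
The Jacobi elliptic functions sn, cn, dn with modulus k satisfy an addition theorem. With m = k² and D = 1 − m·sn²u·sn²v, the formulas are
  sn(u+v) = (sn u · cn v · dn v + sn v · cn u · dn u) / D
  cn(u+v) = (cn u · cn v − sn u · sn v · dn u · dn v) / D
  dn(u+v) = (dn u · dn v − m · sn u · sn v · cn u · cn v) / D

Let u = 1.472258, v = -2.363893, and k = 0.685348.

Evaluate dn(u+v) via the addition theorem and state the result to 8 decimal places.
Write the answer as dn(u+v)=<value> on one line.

sn u = 0.9657409094085084, cn u = 0.259508180785938, dn u = 0.7496198738692838
sn v = -0.9218930858499423, cn v = -0.3874443679576087, dn v = 0.775117115225899
m = k² = 0.469701881104
D = 1 − m·sn²u·sn²v = 0.6276900244883534
dn(u+v) = (dn u·dn v − m·sn u·sn v·cn u·cn v)/D = 0.5389972710692517/0.6276900244883534 = 0.8586997563145958

dn(u+v)=0.85869976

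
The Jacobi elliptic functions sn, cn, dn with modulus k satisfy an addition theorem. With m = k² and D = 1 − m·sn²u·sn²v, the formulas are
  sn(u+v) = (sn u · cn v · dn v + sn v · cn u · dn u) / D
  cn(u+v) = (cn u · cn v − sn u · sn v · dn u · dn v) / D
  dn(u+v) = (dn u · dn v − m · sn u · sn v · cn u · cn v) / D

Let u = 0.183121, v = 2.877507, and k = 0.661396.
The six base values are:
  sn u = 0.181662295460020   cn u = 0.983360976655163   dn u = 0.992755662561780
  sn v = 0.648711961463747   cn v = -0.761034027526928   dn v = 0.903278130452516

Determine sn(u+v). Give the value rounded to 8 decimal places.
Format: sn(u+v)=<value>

m = k² = 0.437444668816
D = 1 − m·sn²u·sn²v = 0.9939248565811628
sn(u+v) = (sn u·cn v·dn v + sn v·cn u·dn u)/D = 0.5084174595821482/0.9939248565811628 = 0.5115250476086986

sn(u+v)=0.51152505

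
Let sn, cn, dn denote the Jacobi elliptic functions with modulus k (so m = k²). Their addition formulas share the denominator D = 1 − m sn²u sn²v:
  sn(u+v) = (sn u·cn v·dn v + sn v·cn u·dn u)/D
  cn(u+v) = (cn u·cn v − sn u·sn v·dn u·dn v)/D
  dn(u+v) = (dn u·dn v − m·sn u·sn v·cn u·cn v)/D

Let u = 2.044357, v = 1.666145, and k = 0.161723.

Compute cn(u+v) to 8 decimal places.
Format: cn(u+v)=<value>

cn(u+v)=-0.85388870

sn u = 0.8971819685167618, cn u = -0.441661086545315, dn u = 0.9894177341898152
sn v = 0.9964901062226289, cn v = -0.08371062178967338, dn v = 0.9869290485632043
m = k² = 0.026154328729
D = 1 − m·sn²u·sn²v = 0.979094977784845
cn(u+v) = (cn u·cn v − sn u·sn v·dn u·dn v)/D = -0.8360381381110593/0.979094977784845 = -0.8538887003613838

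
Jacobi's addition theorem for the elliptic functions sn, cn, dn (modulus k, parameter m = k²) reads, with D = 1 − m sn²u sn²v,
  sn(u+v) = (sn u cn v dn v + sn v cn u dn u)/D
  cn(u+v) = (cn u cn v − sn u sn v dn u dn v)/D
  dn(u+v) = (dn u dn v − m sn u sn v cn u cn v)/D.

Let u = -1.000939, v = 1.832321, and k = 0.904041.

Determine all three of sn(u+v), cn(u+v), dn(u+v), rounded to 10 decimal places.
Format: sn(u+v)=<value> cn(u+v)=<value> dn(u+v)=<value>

sn u = -0.7774535435915636, cn u = 0.6289403688402587, dn u = 0.7113382090024326
sn v = 0.9790358627594484, cn v = 0.203687946209054, dn v = 0.4654226468924305
m = k² = 0.817290129681
D = 1 − m·sn²u·sn²v = 0.526497419673758
sn(u+v) = (sn u·cn v·dn v + sn v·cn u·dn u)/D = 0.3643068243096031/0.526497419673758 = 0.6919441780651924
cn(u+v) = (cn u·cn v − sn u·sn v·dn u·dn v)/D = 0.3801053415628057/0.526497419673758 = 0.7219510055687195
dn(u+v) = (dn u·dn v − m·sn u·sn v·cn u·cn v)/D = 0.4107666325530711/0.526497419673758 = 0.7801873612364539

sn(u+v)=0.6919441781 cn(u+v)=0.7219510056 dn(u+v)=0.7801873612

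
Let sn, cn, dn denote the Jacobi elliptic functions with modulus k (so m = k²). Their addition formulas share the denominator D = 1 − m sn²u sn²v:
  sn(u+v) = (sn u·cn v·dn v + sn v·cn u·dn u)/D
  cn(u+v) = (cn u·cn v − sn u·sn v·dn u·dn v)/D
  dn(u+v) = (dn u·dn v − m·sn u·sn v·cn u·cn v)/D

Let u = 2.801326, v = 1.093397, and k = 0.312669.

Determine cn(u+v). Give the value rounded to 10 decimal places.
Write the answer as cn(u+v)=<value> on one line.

sn u = 0.4081289927232223, cn u = -0.9129242713931577, dn u = 0.9918245160462755
sn v = 0.8803795694053784, cn v = 0.4742697689855431, dn v = 0.9613677021436364
m = k² = 0.097761903561
D = 1 − m·sn²u·sn²v = 0.9873786893852502
cn(u+v) = (cn u·cn v − sn u·sn v·dn u·dn v)/D = -0.7755758628810868/0.9873786893852502 = -0.7854897732945466

cn(u+v)=-0.7854897733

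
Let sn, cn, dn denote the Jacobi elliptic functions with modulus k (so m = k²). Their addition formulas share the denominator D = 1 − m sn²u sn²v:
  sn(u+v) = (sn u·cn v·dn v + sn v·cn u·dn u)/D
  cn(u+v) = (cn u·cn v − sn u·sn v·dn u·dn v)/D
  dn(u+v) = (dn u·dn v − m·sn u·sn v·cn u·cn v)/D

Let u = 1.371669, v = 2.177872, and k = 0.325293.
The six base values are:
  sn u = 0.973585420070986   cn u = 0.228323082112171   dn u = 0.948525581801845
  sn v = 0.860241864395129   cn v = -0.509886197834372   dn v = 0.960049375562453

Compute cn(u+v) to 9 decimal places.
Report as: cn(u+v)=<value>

m = k² = 0.105815535849
D = 1 − m·sn²u·sn²v = 0.9257769653732128
cn(u+v) = (cn u·cn v − sn u·sn v·dn u·dn v)/D = -0.8790898239908918/0.9257769653732128 = -0.9495697742236438

cn(u+v)=-0.949569774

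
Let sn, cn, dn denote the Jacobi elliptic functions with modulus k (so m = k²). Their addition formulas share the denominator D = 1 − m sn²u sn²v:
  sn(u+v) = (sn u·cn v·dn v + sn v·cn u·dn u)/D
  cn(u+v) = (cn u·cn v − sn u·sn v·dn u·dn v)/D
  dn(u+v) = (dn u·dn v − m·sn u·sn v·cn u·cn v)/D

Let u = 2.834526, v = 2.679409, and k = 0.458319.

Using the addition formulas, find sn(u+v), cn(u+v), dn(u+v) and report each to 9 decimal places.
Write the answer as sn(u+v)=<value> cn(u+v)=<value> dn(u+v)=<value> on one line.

sn(u+v)=-0.893309803 cn(u+v)=0.449441426 dn(u+v)=0.912345638

sn u = 0.4714199239580179, cn u = -0.8819088701761745, dn u = 0.9763799313807124
sn v = 0.5981897930537657, cn v = -0.8013544605767744, dn v = 0.9616835945693114
m = k² = 0.210056305761
D = 1 − m·sn²u·sn²v = 0.9832956497699942
sn(u+v) = (sn u·cn v·dn v + sn v·cn u·dn u)/D = -0.8783876432311888/0.9832956497699942 = -0.8933098030451526
cn(u+v) = (cn u·cn v − sn u·sn v·dn u·dn v)/D = 0.441933799426286/0.9832956497699942 = 0.4494414264210974
dn(u+v) = (dn u·dn v − m·sn u·sn v·cn u·cn v)/D = 0.8971054968265403/0.9832956497699942 = 0.9123456378927184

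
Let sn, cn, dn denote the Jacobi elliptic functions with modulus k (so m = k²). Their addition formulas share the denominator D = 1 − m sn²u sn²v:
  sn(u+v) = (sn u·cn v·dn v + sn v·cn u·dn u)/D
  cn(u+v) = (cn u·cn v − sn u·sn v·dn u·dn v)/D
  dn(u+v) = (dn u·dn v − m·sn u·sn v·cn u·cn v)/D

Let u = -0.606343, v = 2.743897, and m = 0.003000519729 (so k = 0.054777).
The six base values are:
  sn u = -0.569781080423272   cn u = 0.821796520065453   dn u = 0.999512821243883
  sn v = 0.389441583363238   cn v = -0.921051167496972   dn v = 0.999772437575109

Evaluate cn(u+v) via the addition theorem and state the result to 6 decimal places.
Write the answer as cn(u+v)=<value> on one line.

cn(u+v)=-0.535258

m = k² = 0.003000519729
D = 1 − m·sn²u·sn²v = 0.9998522603111505
cn(u+v) = (cn u·cn v − sn u·sn v·dn u·dn v)/D = -0.5351787720485131/0.9998522603111505 = -0.5352578508768559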